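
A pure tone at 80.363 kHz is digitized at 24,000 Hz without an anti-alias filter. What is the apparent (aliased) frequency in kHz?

8.363 kHz

Nyquist = 24,000/2 = 12,000 Hz; 80,363 Hz exceeds it.
Alias = |80,363 − 3×24,000| = |80,363 − 72,000| = 8,363 Hz = 8.363 kHz.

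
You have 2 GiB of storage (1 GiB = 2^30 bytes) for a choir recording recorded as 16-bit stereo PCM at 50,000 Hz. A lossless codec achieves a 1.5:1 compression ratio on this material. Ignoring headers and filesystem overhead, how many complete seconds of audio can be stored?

Uncompressed byte rate = 50,000 × 2 × 2 = 200,000 bytes/s.
After 1.5:1 compression, effective rate ≈ 133333.33 bytes/s.
Capacity = 2 × 1,073,741,824 = 2,147,483,648 bytes.
2,147,483,648 / effective rate ≈ 16106.13 s → 16,106 seconds.

16,106 seconds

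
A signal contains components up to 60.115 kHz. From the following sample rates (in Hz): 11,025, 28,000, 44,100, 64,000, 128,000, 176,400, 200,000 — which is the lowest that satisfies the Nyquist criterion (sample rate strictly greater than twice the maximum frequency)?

Need sample rate > 2 × 60,115 = 120,230 Hz.
Lowest listed rate above 120,230 Hz is 128,000 Hz.

128,000 Hz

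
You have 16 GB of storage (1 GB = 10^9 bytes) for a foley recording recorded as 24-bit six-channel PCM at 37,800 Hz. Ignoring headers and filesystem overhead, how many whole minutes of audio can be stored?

Uncompressed byte rate = 37,800 × 3 × 6 = 680,400 bytes/s.
Capacity = 16 × 1,000,000,000 = 16,000,000,000 bytes.
16,000,000,000 / 680,400 ≈ 23515.58 s → 391 minutes.

391 minutes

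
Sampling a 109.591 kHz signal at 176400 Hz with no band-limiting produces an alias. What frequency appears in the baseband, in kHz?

Nyquist = 176,400/2 = 88,200 Hz; 109,591 Hz exceeds it.
Alias = |109,591 − 1×176,400| = |109,591 − 176,400| = 66,809 Hz = 66.809 kHz.

66.809 kHz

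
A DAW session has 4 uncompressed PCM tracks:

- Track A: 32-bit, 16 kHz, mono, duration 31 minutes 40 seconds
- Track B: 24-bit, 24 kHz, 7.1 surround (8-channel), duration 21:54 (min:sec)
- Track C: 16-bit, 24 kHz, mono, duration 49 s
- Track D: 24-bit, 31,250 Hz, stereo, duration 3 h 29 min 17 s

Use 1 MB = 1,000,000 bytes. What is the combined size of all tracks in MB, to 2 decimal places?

3235.25 MB

Track A: 31 minutes 40 seconds = 1,900 s; 16,000 × 1,900 × 4 × 1 = 121,600,000 bytes.
Track B: 21:54 (min:sec) = 1,314 s; 24,000 × 1,314 × 3 × 8 = 756,864,000 bytes.
Track C: 24,000 × 49 × 2 × 1 = 2,352,000 bytes.
Track D: 3 h 29 min 17 s = 12,557 s; 31,250 × 12,557 × 3 × 2 = 2,354,437,500 bytes.
Total = 3,235,253,500 bytes = 3235.25 MB.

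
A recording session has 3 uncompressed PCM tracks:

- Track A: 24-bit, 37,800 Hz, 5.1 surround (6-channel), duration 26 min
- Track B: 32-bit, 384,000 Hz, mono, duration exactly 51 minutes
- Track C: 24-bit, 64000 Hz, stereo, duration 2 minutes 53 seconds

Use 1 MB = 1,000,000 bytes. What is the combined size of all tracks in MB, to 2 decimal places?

Track A: 26 min = 1,560 s; 37,800 × 1,560 × 3 × 6 = 1,061,424,000 bytes.
Track B: exactly 51 minutes = 3,060 s; 384,000 × 3,060 × 4 × 1 = 4,700,160,000 bytes.
Track C: 2 minutes 53 seconds = 173 s; 64,000 × 173 × 3 × 2 = 66,432,000 bytes.
Total = 5,828,016,000 bytes = 5828.02 MB.

5828.02 MB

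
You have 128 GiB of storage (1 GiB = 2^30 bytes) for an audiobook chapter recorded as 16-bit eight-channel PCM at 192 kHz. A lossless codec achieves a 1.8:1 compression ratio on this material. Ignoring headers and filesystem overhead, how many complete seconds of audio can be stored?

Uncompressed byte rate = 192,000 × 2 × 8 = 3,072,000 bytes/s.
After 1.8:1 compression, effective rate ≈ 1706666.67 bytes/s.
Capacity = 128 × 1,073,741,824 = 137,438,953,472 bytes.
137,438,953,472 / effective rate ≈ 80530.64 s → 80,530 seconds.

80,530 seconds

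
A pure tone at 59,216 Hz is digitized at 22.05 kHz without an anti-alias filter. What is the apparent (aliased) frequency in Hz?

Nyquist = 22,050/2 = 11,025 Hz; 59,216 Hz exceeds it.
Alias = |59,216 − 3×22,050| = |59,216 − 66,150| = 6,934 Hz.

6,934 Hz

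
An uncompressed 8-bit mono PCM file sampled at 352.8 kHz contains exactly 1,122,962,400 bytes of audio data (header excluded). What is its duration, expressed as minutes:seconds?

53:03

Byte rate = 352,800 × 1 × 1 = 352,800 bytes/s.
Duration = 1,122,962,400 / 352,800 = 3,183 s.
3,183 s = 53:03.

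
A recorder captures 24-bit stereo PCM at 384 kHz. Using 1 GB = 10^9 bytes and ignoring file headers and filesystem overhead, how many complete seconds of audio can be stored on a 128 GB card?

Uncompressed byte rate = 384,000 × 3 × 2 = 2,304,000 bytes/s.
Capacity = 128 × 1,000,000,000 = 128,000,000,000 bytes.
128,000,000,000 / 2,304,000 ≈ 55555.56 s → 55,555 seconds.

55,555 seconds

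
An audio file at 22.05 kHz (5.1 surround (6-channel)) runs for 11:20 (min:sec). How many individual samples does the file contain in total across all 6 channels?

11:20 (min:sec) = 680 s.
22,050 × 680 s × 6 ch = 89,964,000 samples.

89,964,000 samples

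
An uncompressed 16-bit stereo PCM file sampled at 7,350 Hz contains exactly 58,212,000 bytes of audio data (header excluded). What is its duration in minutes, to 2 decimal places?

Byte rate = 7,350 × 2 × 2 = 29,400 bytes/s.
Duration = 58,212,000 / 29,400 = 1,980 s.
1,980 s / 60 = 33.00 minutes.

33.00 minutes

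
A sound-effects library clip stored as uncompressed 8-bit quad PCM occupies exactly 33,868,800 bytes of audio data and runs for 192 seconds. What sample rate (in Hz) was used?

44,100 Hz

Bytes = sample_rate × seconds × bytes_per_sample × channels.
sample_rate = 33,868,800 / (192 × 1 × 4) = 33,868,800 / 768 = 44,100 Hz.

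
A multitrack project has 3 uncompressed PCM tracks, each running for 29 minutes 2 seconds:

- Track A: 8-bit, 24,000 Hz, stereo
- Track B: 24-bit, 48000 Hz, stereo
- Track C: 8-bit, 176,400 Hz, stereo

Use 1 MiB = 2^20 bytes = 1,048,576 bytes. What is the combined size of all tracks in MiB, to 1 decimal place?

1144.3 MiB

29 minutes 2 seconds = 1,742 s.
Track A: 24,000 × 1,742 × 1 × 2 = 83,616,000 bytes.
Track B: 48,000 × 1,742 × 3 × 2 = 501,696,000 bytes.
Track C: 176,400 × 1,742 × 1 × 2 = 614,577,600 bytes.
Total = 1,199,889,600 bytes = 1144.3 MiB.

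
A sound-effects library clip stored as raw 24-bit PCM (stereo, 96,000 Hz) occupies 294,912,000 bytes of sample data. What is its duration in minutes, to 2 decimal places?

8.53 minutes

Byte rate = 96,000 × 3 × 2 = 576,000 bytes/s.
Duration = 294,912,000 / 576,000 = 512 s.
512 s / 60 = 8.53 minutes.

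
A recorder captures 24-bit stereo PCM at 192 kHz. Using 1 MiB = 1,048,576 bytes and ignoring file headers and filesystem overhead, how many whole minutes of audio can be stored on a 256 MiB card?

Uncompressed byte rate = 192,000 × 3 × 2 = 1,152,000 bytes/s.
Capacity = 256 × 1,048,576 = 268,435,456 bytes.
268,435,456 / 1,152,000 ≈ 233.02 s → 3 minutes.

3 minutes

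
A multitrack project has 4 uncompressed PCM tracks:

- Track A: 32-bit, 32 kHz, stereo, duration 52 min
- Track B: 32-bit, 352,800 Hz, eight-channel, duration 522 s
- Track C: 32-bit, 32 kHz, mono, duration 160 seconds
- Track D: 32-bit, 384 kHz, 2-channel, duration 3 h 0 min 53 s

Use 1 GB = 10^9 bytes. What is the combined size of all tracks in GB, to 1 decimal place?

Track A: 52 min = 3,120 s; 32,000 × 3,120 × 4 × 2 = 798,720,000 bytes.
Track B: 352,800 × 522 × 4 × 8 = 5,893,171,200 bytes.
Track C: 32,000 × 160 × 4 × 1 = 20,480,000 bytes.
Track D: 3 h 0 min 53 s = 10,853 s; 384,000 × 10,853 × 4 × 2 = 33,340,416,000 bytes.
Total = 40,052,787,200 bytes = 40.1 GB.

40.1 GB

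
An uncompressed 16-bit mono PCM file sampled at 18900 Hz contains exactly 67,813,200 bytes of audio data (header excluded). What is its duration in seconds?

Byte rate = 18,900 × 2 × 1 = 37,800 bytes/s.
Duration = 67,813,200 / 37,800 = 1,794 s.

1,794 seconds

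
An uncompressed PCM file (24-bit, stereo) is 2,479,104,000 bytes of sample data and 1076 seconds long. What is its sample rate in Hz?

Bytes = sample_rate × seconds × bytes_per_sample × channels.
sample_rate = 2,479,104,000 / (1,076 × 3 × 2) = 2,479,104,000 / 6,456 = 384,000 Hz.

384,000 Hz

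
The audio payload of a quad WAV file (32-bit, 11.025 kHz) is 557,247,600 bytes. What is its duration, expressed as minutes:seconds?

Byte rate = 11,025 × 4 × 4 = 176,400 bytes/s.
Duration = 557,247,600 / 176,400 = 3,159 s.
3,159 s = 52:39.

52:39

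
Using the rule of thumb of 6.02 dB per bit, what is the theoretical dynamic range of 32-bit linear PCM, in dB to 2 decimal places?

32 × 6.02 = 192.64 dB.

192.64 dB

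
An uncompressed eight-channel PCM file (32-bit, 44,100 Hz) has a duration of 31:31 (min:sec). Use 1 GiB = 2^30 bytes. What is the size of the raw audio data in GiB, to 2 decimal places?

Duration = 31:31 (min:sec) = 1,891 s.
Bytes = 44,100 samples/s × 1,891 s × 4 bytes/sample × 8 ch = 2,668,579,200 bytes.
2,668,579,200 / 1,073,741,824 = 2.49 GiB.

2.49 GiB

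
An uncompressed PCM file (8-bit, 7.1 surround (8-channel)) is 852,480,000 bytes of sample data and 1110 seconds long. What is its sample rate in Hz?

Bytes = sample_rate × seconds × bytes_per_sample × channels.
sample_rate = 852,480,000 / (1,110 × 1 × 8) = 852,480,000 / 8,880 = 96,000 Hz.

96,000 Hz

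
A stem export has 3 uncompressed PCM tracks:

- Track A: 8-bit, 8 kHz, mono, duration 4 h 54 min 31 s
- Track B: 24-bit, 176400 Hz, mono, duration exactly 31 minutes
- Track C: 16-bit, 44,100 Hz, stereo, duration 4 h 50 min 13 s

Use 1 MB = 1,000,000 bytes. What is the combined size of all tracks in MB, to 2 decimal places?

4197.33 MB

Track A: 4 h 54 min 31 s = 17,671 s; 8,000 × 17,671 × 1 × 1 = 141,368,000 bytes.
Track B: exactly 31 minutes = 1,860 s; 176,400 × 1,860 × 3 × 1 = 984,312,000 bytes.
Track C: 4 h 50 min 13 s = 17,413 s; 44,100 × 17,413 × 2 × 2 = 3,071,653,200 bytes.
Total = 4,197,333,200 bytes = 4197.33 MB.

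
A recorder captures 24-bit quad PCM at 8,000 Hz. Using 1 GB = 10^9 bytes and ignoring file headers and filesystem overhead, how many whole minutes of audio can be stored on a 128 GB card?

Uncompressed byte rate = 8,000 × 3 × 4 = 96,000 bytes/s.
Capacity = 128 × 1,000,000,000 = 128,000,000,000 bytes.
128,000,000,000 / 96,000 ≈ 1333333.33 s → 22,222 minutes.

22,222 minutes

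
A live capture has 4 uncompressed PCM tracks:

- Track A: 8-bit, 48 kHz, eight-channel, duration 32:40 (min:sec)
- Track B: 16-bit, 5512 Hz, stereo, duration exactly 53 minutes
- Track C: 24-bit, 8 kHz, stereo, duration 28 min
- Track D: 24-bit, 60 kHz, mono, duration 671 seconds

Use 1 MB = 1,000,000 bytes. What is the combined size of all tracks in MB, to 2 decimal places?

Track A: 32:40 (min:sec) = 1,960 s; 48,000 × 1,960 × 1 × 8 = 752,640,000 bytes.
Track B: exactly 53 minutes = 3,180 s; 5,512 × 3,180 × 2 × 2 = 70,112,640 bytes.
Track C: 28 min = 1,680 s; 8,000 × 1,680 × 3 × 2 = 80,640,000 bytes.
Track D: 60,000 × 671 × 3 × 1 = 120,780,000 bytes.
Total = 1,024,172,640 bytes = 1024.17 MB.

1024.17 MB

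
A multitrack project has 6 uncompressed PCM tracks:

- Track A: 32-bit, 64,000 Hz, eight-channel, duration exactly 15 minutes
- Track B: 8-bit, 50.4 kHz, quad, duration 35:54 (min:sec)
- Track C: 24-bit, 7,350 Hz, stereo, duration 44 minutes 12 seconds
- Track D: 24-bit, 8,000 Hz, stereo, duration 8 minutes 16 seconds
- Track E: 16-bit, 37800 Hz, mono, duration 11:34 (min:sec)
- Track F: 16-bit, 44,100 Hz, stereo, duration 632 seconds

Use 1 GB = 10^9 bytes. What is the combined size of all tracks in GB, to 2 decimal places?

2.58 GB

Track A: exactly 15 minutes = 900 s; 64,000 × 900 × 4 × 8 = 1,843,200,000 bytes.
Track B: 35:54 (min:sec) = 2,154 s; 50,400 × 2,154 × 1 × 4 = 434,246,400 bytes.
Track C: 44 minutes 12 seconds = 2,652 s; 7,350 × 2,652 × 3 × 2 = 116,953,200 bytes.
Track D: 8 minutes 16 seconds = 496 s; 8,000 × 496 × 3 × 2 = 23,808,000 bytes.
Track E: 11:34 (min:sec) = 694 s; 37,800 × 694 × 2 × 1 = 52,466,400 bytes.
Track F: 44,100 × 632 × 2 × 2 = 111,484,800 bytes.
Total = 2,582,158,800 bytes = 2.58 GB.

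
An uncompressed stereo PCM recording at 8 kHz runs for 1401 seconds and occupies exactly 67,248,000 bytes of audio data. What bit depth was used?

24 bits

Bytes per sample = 67,248,000 / (8,000 × 1,401 × 2) = 67,248,000 / 22,416,000 = 3.
Bit depth = 3 × 8 = 24 bits.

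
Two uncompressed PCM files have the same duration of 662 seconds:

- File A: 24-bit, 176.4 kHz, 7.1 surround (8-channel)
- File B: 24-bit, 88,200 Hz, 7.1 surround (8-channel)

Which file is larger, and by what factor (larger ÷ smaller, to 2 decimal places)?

File A, by a factor of 2.00

File A: 176,400 × 3 × 8 = 4,233,600 bytes/s.
File B: 88,200 × 3 × 8 = 2,116,800 bytes/s.
File A is larger; ratio = 2,802,643,200 / 1,401,321,600 = 2.00.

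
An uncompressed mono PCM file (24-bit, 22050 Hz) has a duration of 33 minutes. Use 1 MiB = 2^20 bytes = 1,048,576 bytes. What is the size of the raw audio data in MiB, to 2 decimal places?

124.91 MiB

Duration = 33 minutes = 1,980 s.
Bytes = 22,050 samples/s × 1,980 s × 3 bytes/sample × 1 ch = 130,977,000 bytes.
130,977,000 / 1,048,576 = 124.91 MiB.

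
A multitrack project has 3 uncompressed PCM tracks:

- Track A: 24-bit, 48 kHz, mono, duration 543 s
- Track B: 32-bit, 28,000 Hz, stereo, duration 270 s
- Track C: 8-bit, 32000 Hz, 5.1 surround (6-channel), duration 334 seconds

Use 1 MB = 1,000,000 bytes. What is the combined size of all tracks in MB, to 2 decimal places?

Track A: 48,000 × 543 × 3 × 1 = 78,192,000 bytes.
Track B: 28,000 × 270 × 4 × 2 = 60,480,000 bytes.
Track C: 32,000 × 334 × 1 × 6 = 64,128,000 bytes.
Total = 202,800,000 bytes = 202.80 MB.

202.80 MB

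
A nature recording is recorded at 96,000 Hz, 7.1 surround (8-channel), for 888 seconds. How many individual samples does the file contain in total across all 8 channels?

681,984,000 samples

96,000 × 888 s × 8 ch = 681,984,000 samples.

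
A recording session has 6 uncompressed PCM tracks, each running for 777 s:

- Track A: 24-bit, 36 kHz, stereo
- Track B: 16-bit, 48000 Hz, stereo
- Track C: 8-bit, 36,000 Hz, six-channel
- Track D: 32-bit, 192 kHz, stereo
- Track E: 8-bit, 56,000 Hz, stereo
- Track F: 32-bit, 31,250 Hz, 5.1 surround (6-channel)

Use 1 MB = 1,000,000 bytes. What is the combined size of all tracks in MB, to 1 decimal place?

2348.1 MB

Track A: 36,000 × 777 × 3 × 2 = 167,832,000 bytes.
Track B: 48,000 × 777 × 2 × 2 = 149,184,000 bytes.
Track C: 36,000 × 777 × 1 × 6 = 167,832,000 bytes.
Track D: 192,000 × 777 × 4 × 2 = 1,193,472,000 bytes.
Track E: 56,000 × 777 × 1 × 2 = 87,024,000 bytes.
Track F: 31,250 × 777 × 4 × 6 = 582,750,000 bytes.
Total = 2,348,094,000 bytes = 2348.1 MB.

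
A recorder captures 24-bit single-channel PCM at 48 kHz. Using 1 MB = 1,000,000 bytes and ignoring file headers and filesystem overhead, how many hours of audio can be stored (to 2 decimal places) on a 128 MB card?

Uncompressed byte rate = 48,000 × 3 × 1 = 144,000 bytes/s.
Capacity = 128 × 1,000,000 = 128,000,000 bytes.
128,000,000 / 144,000 ≈ 888.89 s → 0.25 hours.

0.25 hours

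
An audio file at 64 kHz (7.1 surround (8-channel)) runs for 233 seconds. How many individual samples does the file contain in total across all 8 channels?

119,296,000 samples

64,000 × 233 s × 8 ch = 119,296,000 samples.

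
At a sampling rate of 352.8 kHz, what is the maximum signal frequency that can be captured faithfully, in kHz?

Nyquist frequency = sample rate / 2 = 352,800 / 2 = 176.4 kHz.

176.4 kHz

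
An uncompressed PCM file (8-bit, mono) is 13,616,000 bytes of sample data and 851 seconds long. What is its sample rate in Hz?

Bytes = sample_rate × seconds × bytes_per_sample × channels.
sample_rate = 13,616,000 / (851 × 1 × 1) = 13,616,000 / 851 = 16,000 Hz.

16,000 Hz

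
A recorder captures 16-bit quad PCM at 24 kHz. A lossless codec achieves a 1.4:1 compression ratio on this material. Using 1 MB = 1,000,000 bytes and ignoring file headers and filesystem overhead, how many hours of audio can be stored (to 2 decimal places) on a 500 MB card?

Uncompressed byte rate = 24,000 × 2 × 4 = 192,000 bytes/s.
After 1.4:1 compression, effective rate ≈ 137142.86 bytes/s.
Capacity = 500 × 1,000,000 = 500,000,000 bytes.
500,000,000 / effective rate ≈ 3645.83 s → 1.01 hours.

1.01 hours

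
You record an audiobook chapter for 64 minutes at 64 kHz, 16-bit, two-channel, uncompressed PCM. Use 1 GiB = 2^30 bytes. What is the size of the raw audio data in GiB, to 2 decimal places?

0.92 GiB

Duration = 64 minutes = 3,840 s.
Bytes = 64,000 samples/s × 3,840 s × 2 bytes/sample × 2 ch = 983,040,000 bytes.
983,040,000 / 1,073,741,824 = 0.92 GiB.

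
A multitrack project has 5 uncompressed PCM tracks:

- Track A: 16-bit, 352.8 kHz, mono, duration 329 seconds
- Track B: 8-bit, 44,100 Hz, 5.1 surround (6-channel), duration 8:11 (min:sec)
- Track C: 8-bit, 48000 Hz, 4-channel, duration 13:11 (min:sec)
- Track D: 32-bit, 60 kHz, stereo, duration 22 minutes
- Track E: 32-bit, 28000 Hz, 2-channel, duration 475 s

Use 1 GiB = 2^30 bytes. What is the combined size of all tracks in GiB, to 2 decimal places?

1.17 GiB

Track A: 352,800 × 329 × 2 × 1 = 232,142,400 bytes.
Track B: 8:11 (min:sec) = 491 s; 44,100 × 491 × 1 × 6 = 129,918,600 bytes.
Track C: 13:11 (min:sec) = 791 s; 48,000 × 791 × 1 × 4 = 151,872,000 bytes.
Track D: 22 minutes = 1,320 s; 60,000 × 1,320 × 4 × 2 = 633,600,000 bytes.
Track E: 28,000 × 475 × 4 × 2 = 106,400,000 bytes.
Total = 1,253,933,000 bytes = 1.17 GiB.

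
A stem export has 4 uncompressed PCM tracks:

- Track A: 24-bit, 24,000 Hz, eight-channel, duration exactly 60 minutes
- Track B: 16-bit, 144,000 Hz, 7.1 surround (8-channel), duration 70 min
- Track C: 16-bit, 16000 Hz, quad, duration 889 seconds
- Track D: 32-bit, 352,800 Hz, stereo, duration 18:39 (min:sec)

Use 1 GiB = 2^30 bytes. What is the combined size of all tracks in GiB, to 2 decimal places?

Track A: exactly 60 minutes = 3,600 s; 24,000 × 3,600 × 3 × 8 = 2,073,600,000 bytes.
Track B: 70 min = 4,200 s; 144,000 × 4,200 × 2 × 8 = 9,676,800,000 bytes.
Track C: 16,000 × 889 × 2 × 4 = 113,792,000 bytes.
Track D: 18:39 (min:sec) = 1,119 s; 352,800 × 1,119 × 4 × 2 = 3,158,265,600 bytes.
Total = 15,022,457,600 bytes = 13.99 GiB.

13.99 GiB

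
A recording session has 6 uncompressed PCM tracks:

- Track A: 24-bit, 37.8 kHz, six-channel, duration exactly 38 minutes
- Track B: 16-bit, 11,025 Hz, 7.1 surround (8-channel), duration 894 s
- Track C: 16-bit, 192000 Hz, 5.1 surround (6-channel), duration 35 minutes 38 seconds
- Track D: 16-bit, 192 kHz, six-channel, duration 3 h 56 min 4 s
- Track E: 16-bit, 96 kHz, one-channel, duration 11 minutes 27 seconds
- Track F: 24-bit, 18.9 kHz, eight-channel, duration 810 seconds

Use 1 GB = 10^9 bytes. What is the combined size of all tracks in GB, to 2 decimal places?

Track A: exactly 38 minutes = 2,280 s; 37,800 × 2,280 × 3 × 6 = 1,551,312,000 bytes.
Track B: 11,025 × 894 × 2 × 8 = 157,701,600 bytes.
Track C: 35 minutes 38 seconds = 2,138 s; 192,000 × 2,138 × 2 × 6 = 4,925,952,000 bytes.
Track D: 3 h 56 min 4 s = 14,164 s; 192,000 × 14,164 × 2 × 6 = 32,633,856,000 bytes.
Track E: 11 minutes 27 seconds = 687 s; 96,000 × 687 × 2 × 1 = 131,904,000 bytes.
Track F: 18,900 × 810 × 3 × 8 = 367,416,000 bytes.
Total = 39,768,141,600 bytes = 39.77 GB.

39.77 GB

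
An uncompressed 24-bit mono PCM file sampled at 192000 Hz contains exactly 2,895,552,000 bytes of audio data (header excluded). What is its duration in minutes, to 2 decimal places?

83.78 minutes

Byte rate = 192,000 × 3 × 1 = 576,000 bytes/s.
Duration = 2,895,552,000 / 576,000 = 5,027 s.
5,027 s / 60 = 83.78 minutes.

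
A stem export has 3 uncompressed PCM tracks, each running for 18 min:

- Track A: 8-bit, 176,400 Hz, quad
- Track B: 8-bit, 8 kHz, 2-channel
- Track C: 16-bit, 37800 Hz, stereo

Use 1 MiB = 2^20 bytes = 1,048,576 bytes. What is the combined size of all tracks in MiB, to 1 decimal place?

18 min = 1,080 s.
Track A: 176,400 × 1,080 × 1 × 4 = 762,048,000 bytes.
Track B: 8,000 × 1,080 × 1 × 2 = 17,280,000 bytes.
Track C: 37,800 × 1,080 × 2 × 2 = 163,296,000 bytes.
Total = 942,624,000 bytes = 899.0 MiB.

899.0 MiB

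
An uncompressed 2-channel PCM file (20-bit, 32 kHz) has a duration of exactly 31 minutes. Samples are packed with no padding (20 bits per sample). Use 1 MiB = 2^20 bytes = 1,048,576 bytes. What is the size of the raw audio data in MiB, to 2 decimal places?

283.81 MiB

Duration = exactly 31 minutes = 1,860 s.
Bits = 32,000 × 1,860 × 20 × 2 = 2,380,800,000 bits = 297,600,000 bytes.
297,600,000 / 1,048,576 = 283.81 MiB.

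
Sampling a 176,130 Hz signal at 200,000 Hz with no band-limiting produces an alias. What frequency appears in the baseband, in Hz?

23,870 Hz

Nyquist = 200,000/2 = 100,000 Hz; 176,130 Hz exceeds it.
Alias = |176,130 − 1×200,000| = |176,130 − 200,000| = 23,870 Hz.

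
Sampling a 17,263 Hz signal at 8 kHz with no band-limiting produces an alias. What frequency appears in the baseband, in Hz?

1,263 Hz

Nyquist = 8,000/2 = 4,000 Hz; 17,263 Hz exceeds it.
Alias = |17,263 − 2×8,000| = |17,263 − 16,000| = 1,263 Hz.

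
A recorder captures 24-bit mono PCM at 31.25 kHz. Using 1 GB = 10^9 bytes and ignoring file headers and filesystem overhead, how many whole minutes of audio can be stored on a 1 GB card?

177 minutes

Uncompressed byte rate = 31,250 × 3 × 1 = 93,750 bytes/s.
Capacity = 1 × 1,000,000,000 = 1,000,000,000 bytes.
1,000,000,000 / 93,750 ≈ 10666.67 s → 177 minutes.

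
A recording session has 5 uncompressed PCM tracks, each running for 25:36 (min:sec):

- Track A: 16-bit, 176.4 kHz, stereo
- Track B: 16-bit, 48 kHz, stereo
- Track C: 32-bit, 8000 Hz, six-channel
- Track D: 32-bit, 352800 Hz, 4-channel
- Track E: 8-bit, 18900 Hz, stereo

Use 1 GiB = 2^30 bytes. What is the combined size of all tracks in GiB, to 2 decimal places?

25:36 (min:sec) = 1,536 s.
Track A: 176,400 × 1,536 × 2 × 2 = 1,083,801,600 bytes.
Track B: 48,000 × 1,536 × 2 × 2 = 294,912,000 bytes.
Track C: 8,000 × 1,536 × 4 × 6 = 294,912,000 bytes.
Track D: 352,800 × 1,536 × 4 × 4 = 8,670,412,800 bytes.
Track E: 18,900 × 1,536 × 1 × 2 = 58,060,800 bytes.
Total = 10,402,099,200 bytes = 9.69 GiB.

9.69 GiB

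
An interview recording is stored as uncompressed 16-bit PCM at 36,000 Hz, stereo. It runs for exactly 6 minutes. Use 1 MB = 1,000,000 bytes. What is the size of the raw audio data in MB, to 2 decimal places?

Duration = exactly 6 minutes = 360 s.
Bytes = 36,000 samples/s × 360 s × 2 bytes/sample × 2 ch = 51,840,000 bytes.
51,840,000 / 1,000,000 = 51.84 MB.

51.84 MB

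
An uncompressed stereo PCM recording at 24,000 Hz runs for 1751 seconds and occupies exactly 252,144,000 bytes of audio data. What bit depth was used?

Bytes per sample = 252,144,000 / (24,000 × 1,751 × 2) = 252,144,000 / 84,048,000 = 3.
Bit depth = 3 × 8 = 24 bits.

24 bits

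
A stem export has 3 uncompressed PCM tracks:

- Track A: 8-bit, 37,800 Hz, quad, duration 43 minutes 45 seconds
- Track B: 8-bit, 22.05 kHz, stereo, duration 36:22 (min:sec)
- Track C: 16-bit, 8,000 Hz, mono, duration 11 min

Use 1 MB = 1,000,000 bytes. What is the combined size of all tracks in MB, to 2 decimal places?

Track A: 43 minutes 45 seconds = 2,625 s; 37,800 × 2,625 × 1 × 4 = 396,900,000 bytes.
Track B: 36:22 (min:sec) = 2,182 s; 22,050 × 2,182 × 1 × 2 = 96,226,200 bytes.
Track C: 11 min = 660 s; 8,000 × 660 × 2 × 1 = 10,560,000 bytes.
Total = 503,686,200 bytes = 503.69 MB.

503.69 MB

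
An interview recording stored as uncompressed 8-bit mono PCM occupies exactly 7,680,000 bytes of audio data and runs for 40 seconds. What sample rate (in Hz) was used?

Bytes = sample_rate × seconds × bytes_per_sample × channels.
sample_rate = 7,680,000 / (40 × 1 × 1) = 7,680,000 / 40 = 192,000 Hz.

192,000 Hz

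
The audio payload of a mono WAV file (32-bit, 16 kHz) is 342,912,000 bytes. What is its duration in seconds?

Byte rate = 16,000 × 4 × 1 = 64,000 bytes/s.
Duration = 342,912,000 / 64,000 = 5,358 s.

5,358 seconds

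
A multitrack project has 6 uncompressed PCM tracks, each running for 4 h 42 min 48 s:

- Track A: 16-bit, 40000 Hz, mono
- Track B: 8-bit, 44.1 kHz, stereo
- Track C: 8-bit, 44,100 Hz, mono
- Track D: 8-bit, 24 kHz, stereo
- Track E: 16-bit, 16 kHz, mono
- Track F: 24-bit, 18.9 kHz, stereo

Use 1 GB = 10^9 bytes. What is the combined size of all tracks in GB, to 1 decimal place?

4 h 42 min 48 s = 16,968 s.
Track A: 40,000 × 16,968 × 2 × 1 = 1,357,440,000 bytes.
Track B: 44,100 × 16,968 × 1 × 2 = 1,496,577,600 bytes.
Track C: 44,100 × 16,968 × 1 × 1 = 748,288,800 bytes.
Track D: 24,000 × 16,968 × 1 × 2 = 814,464,000 bytes.
Track E: 16,000 × 16,968 × 2 × 1 = 542,976,000 bytes.
Track F: 18,900 × 16,968 × 3 × 2 = 1,924,171,200 bytes.
Total = 6,883,917,600 bytes = 6.9 GB.

6.9 GB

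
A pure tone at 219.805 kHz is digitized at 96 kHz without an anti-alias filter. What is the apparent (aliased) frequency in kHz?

Nyquist = 96,000/2 = 48,000 Hz; 219,805 Hz exceeds it.
Alias = |219,805 − 2×96,000| = |219,805 − 192,000| = 27,805 Hz = 27.805 kHz.

27.805 kHz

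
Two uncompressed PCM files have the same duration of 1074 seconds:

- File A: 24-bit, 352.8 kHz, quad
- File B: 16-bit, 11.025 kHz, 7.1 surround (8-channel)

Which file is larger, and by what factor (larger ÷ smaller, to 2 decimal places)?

File A: 352,800 × 3 × 4 = 4,233,600 bytes/s.
File B: 11,025 × 2 × 8 = 176,400 bytes/s.
File A is larger; ratio = 4,546,886,400 / 189,453,600 = 24.00.

File A, by a factor of 24.00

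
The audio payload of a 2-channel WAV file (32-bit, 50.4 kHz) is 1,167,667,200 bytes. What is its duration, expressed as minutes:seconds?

Byte rate = 50,400 × 4 × 2 = 403,200 bytes/s.
Duration = 1,167,667,200 / 403,200 = 2,896 s.
2,896 s = 48:16.

48:16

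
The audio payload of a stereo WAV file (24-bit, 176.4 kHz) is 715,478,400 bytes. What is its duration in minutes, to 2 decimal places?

Byte rate = 176,400 × 3 × 2 = 1,058,400 bytes/s.
Duration = 715,478,400 / 1,058,400 = 676 s.
676 s / 60 = 11.27 minutes.

11.27 minutes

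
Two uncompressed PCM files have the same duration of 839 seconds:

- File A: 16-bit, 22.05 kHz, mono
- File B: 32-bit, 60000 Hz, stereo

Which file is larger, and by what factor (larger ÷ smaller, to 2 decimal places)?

File A: 22,050 × 2 × 1 = 44,100 bytes/s.
File B: 60,000 × 4 × 2 = 480,000 bytes/s.
File B is larger; ratio = 402,720,000 / 36,999,900 = 10.88.

File B, by a factor of 10.88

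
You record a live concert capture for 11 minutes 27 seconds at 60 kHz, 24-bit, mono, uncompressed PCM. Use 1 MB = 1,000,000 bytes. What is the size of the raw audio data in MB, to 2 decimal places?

123.66 MB

Duration = 11 minutes 27 seconds = 687 s.
Bytes = 60,000 samples/s × 687 s × 3 bytes/sample × 1 ch = 123,660,000 bytes.
123,660,000 / 1,000,000 = 123.66 MB.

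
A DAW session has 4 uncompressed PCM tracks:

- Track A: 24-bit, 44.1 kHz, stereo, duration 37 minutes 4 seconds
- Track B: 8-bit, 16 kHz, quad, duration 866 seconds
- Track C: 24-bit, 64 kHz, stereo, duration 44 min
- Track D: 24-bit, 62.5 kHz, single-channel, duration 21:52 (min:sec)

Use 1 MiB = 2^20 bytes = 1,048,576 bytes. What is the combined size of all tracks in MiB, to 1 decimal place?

Track A: 37 minutes 4 seconds = 2,224 s; 44,100 × 2,224 × 3 × 2 = 588,470,400 bytes.
Track B: 16,000 × 866 × 1 × 4 = 55,424,000 bytes.
Track C: 44 min = 2,640 s; 64,000 × 2,640 × 3 × 2 = 1,013,760,000 bytes.
Track D: 21:52 (min:sec) = 1,312 s; 62,500 × 1,312 × 3 × 1 = 246,000,000 bytes.
Total = 1,903,654,400 bytes = 1815.5 MiB.

1815.5 MiB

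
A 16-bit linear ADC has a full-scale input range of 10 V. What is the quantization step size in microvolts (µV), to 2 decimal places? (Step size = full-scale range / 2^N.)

10 V / 2^16 = 10 / 65,536 V = 152.59 µV.

152.59 µV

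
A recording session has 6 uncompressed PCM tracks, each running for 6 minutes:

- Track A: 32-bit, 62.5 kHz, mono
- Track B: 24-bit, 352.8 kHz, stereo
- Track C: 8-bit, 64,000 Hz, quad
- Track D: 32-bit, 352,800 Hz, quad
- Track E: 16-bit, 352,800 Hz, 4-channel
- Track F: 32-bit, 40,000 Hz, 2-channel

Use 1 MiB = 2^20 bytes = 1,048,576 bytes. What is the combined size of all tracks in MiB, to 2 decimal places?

6 minutes = 360 s.
Track A: 62,500 × 360 × 4 × 1 = 90,000,000 bytes.
Track B: 352,800 × 360 × 3 × 2 = 762,048,000 bytes.
Track C: 64,000 × 360 × 1 × 4 = 92,160,000 bytes.
Track D: 352,800 × 360 × 4 × 4 = 2,032,128,000 bytes.
Track E: 352,800 × 360 × 2 × 4 = 1,016,064,000 bytes.
Track F: 40,000 × 360 × 4 × 2 = 115,200,000 bytes.
Total = 4,107,600,000 bytes = 3917.31 MiB.

3917.31 MiB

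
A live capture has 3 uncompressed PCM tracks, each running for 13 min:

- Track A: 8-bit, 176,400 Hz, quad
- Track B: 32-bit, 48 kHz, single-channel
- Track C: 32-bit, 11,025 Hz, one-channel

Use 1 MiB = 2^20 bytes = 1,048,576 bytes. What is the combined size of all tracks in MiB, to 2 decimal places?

700.50 MiB

13 min = 780 s.
Track A: 176,400 × 780 × 1 × 4 = 550,368,000 bytes.
Track B: 48,000 × 780 × 4 × 1 = 149,760,000 bytes.
Track C: 11,025 × 780 × 4 × 1 = 34,398,000 bytes.
Total = 734,526,000 bytes = 700.50 MiB.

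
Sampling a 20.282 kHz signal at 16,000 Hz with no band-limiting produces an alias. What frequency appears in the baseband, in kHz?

Nyquist = 16,000/2 = 8,000 Hz; 20,282 Hz exceeds it.
Alias = |20,282 − 1×16,000| = |20,282 − 16,000| = 4,282 Hz = 4.282 kHz.

4.282 kHz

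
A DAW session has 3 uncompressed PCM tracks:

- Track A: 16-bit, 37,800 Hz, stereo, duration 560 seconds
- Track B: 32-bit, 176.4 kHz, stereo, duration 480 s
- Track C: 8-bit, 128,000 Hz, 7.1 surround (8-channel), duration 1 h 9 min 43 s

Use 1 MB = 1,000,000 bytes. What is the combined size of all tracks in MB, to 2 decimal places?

5045.44 MB

Track A: 37,800 × 560 × 2 × 2 = 84,672,000 bytes.
Track B: 176,400 × 480 × 4 × 2 = 677,376,000 bytes.
Track C: 1 h 9 min 43 s = 4,183 s; 128,000 × 4,183 × 1 × 8 = 4,283,392,000 bytes.
Total = 5,045,440,000 bytes = 5045.44 MB.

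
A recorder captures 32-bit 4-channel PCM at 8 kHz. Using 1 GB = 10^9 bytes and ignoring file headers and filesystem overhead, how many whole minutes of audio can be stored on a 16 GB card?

Uncompressed byte rate = 8,000 × 4 × 4 = 128,000 bytes/s.
Capacity = 16 × 1,000,000,000 = 16,000,000,000 bytes.
16,000,000,000 / 128,000 ≈ 125000 s → 2,083 minutes.

2,083 minutes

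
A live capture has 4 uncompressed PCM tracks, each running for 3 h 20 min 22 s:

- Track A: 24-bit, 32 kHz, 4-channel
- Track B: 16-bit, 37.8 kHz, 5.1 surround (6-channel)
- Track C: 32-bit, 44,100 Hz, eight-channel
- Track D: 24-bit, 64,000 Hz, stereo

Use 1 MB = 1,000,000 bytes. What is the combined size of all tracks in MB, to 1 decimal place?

3 h 20 min 22 s = 12,022 s.
Track A: 32,000 × 12,022 × 3 × 4 = 4,616,448,000 bytes.
Track B: 37,800 × 12,022 × 2 × 6 = 5,453,179,200 bytes.
Track C: 44,100 × 12,022 × 4 × 8 = 16,965,446,400 bytes.
Track D: 64,000 × 12,022 × 3 × 2 = 4,616,448,000 bytes.
Total = 31,651,521,600 bytes = 31651.5 MB.

31651.5 MB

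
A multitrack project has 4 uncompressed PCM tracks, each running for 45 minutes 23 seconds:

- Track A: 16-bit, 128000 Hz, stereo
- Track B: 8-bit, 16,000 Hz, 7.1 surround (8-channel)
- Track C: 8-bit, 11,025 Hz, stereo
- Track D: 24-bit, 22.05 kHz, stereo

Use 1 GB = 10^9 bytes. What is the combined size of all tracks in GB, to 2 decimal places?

45 minutes 23 seconds = 2,723 s.
Track A: 128,000 × 2,723 × 2 × 2 = 1,394,176,000 bytes.
Track B: 16,000 × 2,723 × 1 × 8 = 348,544,000 bytes.
Track C: 11,025 × 2,723 × 1 × 2 = 60,042,150 bytes.
Track D: 22,050 × 2,723 × 3 × 2 = 360,252,900 bytes.
Total = 2,163,015,050 bytes = 2.16 GB.

2.16 GB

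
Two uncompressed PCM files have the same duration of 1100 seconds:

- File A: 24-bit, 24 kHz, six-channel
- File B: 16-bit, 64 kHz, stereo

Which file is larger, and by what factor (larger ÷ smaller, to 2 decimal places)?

File A: 24,000 × 3 × 6 = 432,000 bytes/s.
File B: 64,000 × 2 × 2 = 256,000 bytes/s.
File A is larger; ratio = 475,200,000 / 281,600,000 = 1.69.

File A, by a factor of 1.69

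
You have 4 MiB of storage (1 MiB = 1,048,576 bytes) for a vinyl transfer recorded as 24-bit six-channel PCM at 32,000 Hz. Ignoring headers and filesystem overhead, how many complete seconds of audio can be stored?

Uncompressed byte rate = 32,000 × 3 × 6 = 576,000 bytes/s.
Capacity = 4 × 1,048,576 = 4,194,304 bytes.
4,194,304 / 576,000 ≈ 7.28 s → 7 seconds.

7 seconds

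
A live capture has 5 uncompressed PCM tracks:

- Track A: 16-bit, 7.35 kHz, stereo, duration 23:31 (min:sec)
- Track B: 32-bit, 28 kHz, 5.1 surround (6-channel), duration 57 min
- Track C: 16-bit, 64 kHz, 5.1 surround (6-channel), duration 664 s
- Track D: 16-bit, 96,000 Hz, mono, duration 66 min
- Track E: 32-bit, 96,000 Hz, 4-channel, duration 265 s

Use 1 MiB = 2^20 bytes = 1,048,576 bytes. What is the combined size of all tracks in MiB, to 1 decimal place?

Track A: 23:31 (min:sec) = 1,411 s; 7,350 × 1,411 × 2 × 2 = 41,483,400 bytes.
Track B: 57 min = 3,420 s; 28,000 × 3,420 × 4 × 6 = 2,298,240,000 bytes.
Track C: 64,000 × 664 × 2 × 6 = 509,952,000 bytes.
Track D: 66 min = 3,960 s; 96,000 × 3,960 × 2 × 1 = 760,320,000 bytes.
Track E: 96,000 × 265 × 4 × 4 = 407,040,000 bytes.
Total = 4,017,035,400 bytes = 3830.9 MiB.

3830.9 MiB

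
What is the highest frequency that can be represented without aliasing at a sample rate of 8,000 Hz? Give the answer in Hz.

4,000 Hz

Nyquist frequency = sample rate / 2 = 8,000 / 2 = 4,000 Hz.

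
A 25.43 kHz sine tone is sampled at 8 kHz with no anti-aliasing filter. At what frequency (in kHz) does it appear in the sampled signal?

Nyquist = 8,000/2 = 4,000 Hz; 25,430 Hz exceeds it.
Alias = |25,430 − 3×8,000| = |25,430 − 24,000| = 1,430 Hz = 1.43 kHz.

1.43 kHz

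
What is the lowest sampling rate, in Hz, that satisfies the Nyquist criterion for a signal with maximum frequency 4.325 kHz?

8,650 Hz

Minimum sample rate = 2 × 4,325 Hz = 8,650 Hz.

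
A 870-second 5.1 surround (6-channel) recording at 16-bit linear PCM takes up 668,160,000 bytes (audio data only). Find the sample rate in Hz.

Bytes = sample_rate × seconds × bytes_per_sample × channels.
sample_rate = 668,160,000 / (870 × 2 × 6) = 668,160,000 / 10,440 = 64,000 Hz.

64,000 Hz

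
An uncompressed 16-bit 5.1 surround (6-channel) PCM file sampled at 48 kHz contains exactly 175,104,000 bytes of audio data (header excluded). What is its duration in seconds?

Byte rate = 48,000 × 2 × 6 = 576,000 bytes/s.
Duration = 175,104,000 / 576,000 = 304 s.

304 seconds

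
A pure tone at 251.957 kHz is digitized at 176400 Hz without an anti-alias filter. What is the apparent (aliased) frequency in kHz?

Nyquist = 176,400/2 = 88,200 Hz; 251,957 Hz exceeds it.
Alias = |251,957 − 1×176,400| = |251,957 − 176,400| = 75,557 Hz = 75.557 kHz.

75.557 kHz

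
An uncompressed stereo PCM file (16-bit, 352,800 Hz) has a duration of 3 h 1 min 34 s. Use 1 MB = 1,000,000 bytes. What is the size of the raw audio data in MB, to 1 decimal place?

Duration = 3 h 1 min 34 s = 10,894 s.
Bytes = 352,800 samples/s × 10,894 s × 2 bytes/sample × 2 ch = 15,373,612,800 bytes.
15,373,612,800 / 1,000,000 = 15373.6 MB.

15373.6 MB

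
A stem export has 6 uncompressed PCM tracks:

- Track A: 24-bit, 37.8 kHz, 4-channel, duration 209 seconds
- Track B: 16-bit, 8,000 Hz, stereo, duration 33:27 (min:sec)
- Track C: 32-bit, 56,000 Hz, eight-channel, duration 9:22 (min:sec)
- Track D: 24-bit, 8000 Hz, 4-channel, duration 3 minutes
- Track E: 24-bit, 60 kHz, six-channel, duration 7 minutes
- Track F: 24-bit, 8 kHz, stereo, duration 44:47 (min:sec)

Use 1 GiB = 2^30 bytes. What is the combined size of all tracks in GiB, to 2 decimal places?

Track A: 37,800 × 209 × 3 × 4 = 94,802,400 bytes.
Track B: 33:27 (min:sec) = 2,007 s; 8,000 × 2,007 × 2 × 2 = 64,224,000 bytes.
Track C: 9:22 (min:sec) = 562 s; 56,000 × 562 × 4 × 8 = 1,007,104,000 bytes.
Track D: 3 minutes = 180 s; 8,000 × 180 × 3 × 4 = 17,280,000 bytes.
Track E: 7 minutes = 420 s; 60,000 × 420 × 3 × 6 = 453,600,000 bytes.
Track F: 44:47 (min:sec) = 2,687 s; 8,000 × 2,687 × 3 × 2 = 128,976,000 bytes.
Total = 1,765,986,400 bytes = 1.64 GiB.

1.64 GiB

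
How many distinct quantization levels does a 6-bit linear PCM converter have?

2^6 = 64.

64 levels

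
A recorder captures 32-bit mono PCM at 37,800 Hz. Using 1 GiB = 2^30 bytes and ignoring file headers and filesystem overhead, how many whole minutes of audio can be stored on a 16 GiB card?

Uncompressed byte rate = 37,800 × 4 × 1 = 151,200 bytes/s.
Capacity = 16 × 1,073,741,824 = 17,179,869,184 bytes.
17,179,869,184 / 151,200 ≈ 113623.47 s → 1,893 minutes.

1,893 minutes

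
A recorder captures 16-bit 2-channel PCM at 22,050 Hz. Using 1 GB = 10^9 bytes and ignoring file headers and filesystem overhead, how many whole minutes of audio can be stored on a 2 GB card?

Uncompressed byte rate = 22,050 × 2 × 2 = 88,200 bytes/s.
Capacity = 2 × 1,000,000,000 = 2,000,000,000 bytes.
2,000,000,000 / 88,200 ≈ 22675.74 s → 377 minutes.

377 minutes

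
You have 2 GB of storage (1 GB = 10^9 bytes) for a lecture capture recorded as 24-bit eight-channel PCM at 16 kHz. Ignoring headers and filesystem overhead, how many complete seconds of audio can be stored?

5,208 seconds

Uncompressed byte rate = 16,000 × 3 × 8 = 384,000 bytes/s.
Capacity = 2 × 1,000,000,000 = 2,000,000,000 bytes.
2,000,000,000 / 384,000 ≈ 5208.33 s → 5,208 seconds.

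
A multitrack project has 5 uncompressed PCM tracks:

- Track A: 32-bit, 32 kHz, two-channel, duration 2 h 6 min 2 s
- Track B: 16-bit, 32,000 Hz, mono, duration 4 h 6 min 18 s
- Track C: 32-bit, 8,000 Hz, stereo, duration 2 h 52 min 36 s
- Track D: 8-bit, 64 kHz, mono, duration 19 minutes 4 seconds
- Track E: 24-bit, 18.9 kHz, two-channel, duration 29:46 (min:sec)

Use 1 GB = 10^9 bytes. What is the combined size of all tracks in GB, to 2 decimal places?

3.82 GB

Track A: 2 h 6 min 2 s = 7,562 s; 32,000 × 7,562 × 4 × 2 = 1,935,872,000 bytes.
Track B: 4 h 6 min 18 s = 14,778 s; 32,000 × 14,778 × 2 × 1 = 945,792,000 bytes.
Track C: 2 h 52 min 36 s = 10,356 s; 8,000 × 10,356 × 4 × 2 = 662,784,000 bytes.
Track D: 19 minutes 4 seconds = 1,144 s; 64,000 × 1,144 × 1 × 1 = 73,216,000 bytes.
Track E: 29:46 (min:sec) = 1,786 s; 18,900 × 1,786 × 3 × 2 = 202,532,400 bytes.
Total = 3,820,196,400 bytes = 3.82 GB.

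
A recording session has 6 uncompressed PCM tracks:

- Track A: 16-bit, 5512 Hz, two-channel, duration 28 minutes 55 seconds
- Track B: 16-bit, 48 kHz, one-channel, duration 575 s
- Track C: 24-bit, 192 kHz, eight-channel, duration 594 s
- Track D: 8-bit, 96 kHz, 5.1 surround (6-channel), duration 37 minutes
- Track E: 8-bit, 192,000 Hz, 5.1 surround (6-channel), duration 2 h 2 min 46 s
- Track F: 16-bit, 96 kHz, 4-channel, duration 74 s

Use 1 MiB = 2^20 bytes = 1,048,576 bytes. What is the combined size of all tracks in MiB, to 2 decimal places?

12065.69 MiB

Track A: 28 minutes 55 seconds = 1,735 s; 5,512 × 1,735 × 2 × 2 = 38,253,280 bytes.
Track B: 48,000 × 575 × 2 × 1 = 55,200,000 bytes.
Track C: 192,000 × 594 × 3 × 8 = 2,737,152,000 bytes.
Track D: 37 minutes = 2,220 s; 96,000 × 2,220 × 1 × 6 = 1,278,720,000 bytes.
Track E: 2 h 2 min 46 s = 7,366 s; 192,000 × 7,366 × 1 × 6 = 8,485,632,000 bytes.
Track F: 96,000 × 74 × 2 × 4 = 56,832,000 bytes.
Total = 12,651,789,280 bytes = 12065.69 MiB.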